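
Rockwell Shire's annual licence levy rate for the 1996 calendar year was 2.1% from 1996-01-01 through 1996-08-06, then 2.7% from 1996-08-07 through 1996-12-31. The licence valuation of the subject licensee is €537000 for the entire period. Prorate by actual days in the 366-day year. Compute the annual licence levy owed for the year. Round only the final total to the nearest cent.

€12571.08

1996-01-01 to 1996-08-06: 219 days at 2.1% → €537000 × 2.1% × 219/366 = €6747.7131
1996-08-07 to 1996-12-31: 147 days at 2.7% → €537000 × 2.7% × 147/366 = €5823.3689
Total = €12571.0820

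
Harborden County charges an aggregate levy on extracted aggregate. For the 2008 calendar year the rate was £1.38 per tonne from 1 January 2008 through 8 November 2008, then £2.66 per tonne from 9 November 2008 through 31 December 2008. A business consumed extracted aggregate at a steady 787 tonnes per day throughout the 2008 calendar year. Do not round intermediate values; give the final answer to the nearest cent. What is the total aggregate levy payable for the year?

£450,888.04

1 January – 8 November 2008: 313 days × 787 tonnes/day = 246,331 tonnes at £1.38/tonne → £339,936.78
9 November – 31 December 2008: 53 days × 787 tonnes/day = 41,711 tonnes at £2.66/tonne → £110,951.26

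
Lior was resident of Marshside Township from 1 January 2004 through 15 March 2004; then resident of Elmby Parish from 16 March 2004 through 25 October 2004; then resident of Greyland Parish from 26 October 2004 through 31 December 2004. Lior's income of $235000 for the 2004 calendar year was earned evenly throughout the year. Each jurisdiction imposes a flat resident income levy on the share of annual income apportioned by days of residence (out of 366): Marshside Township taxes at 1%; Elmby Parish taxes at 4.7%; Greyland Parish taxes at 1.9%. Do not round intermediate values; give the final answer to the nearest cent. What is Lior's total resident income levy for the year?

$8058.70

Marshside Township, 1 January – 15 March 2004: 75 days → $235000 × 1% × 75/366 = $481.5574
Elmby Parish, 16 March – 25 October 2004: 224 days → $235000 × 4.7% × 224/366 = $6759.7814
Greyland Parish, 26 October – 31 December 2004: 67 days → $235000 × 1.9% × 67/366 = $817.3634
Total = $8058.7022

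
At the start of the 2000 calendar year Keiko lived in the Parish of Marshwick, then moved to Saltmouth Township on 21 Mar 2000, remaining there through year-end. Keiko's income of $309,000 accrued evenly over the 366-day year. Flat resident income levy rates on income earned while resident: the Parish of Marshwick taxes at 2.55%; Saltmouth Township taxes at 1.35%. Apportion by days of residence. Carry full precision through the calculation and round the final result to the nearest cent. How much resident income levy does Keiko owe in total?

The Parish of Marshwick, 1 Jan – 20 Mar 2000: 80 days → $309,000 × 2.55% × 80/366 = $1,722.2951
Saltmouth Township, 21 Mar – 31 Dec 2000: 286 days → $309,000 × 1.35% × 286/366 = $3,259.6967
Total = $4,981.9918

$4,981.99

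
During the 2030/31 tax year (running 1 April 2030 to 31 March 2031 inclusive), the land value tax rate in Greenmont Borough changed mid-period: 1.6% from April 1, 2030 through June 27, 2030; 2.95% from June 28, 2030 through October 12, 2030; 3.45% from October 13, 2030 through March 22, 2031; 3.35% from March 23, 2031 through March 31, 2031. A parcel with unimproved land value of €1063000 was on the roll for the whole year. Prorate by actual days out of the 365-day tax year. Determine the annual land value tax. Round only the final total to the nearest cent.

€30347.92

April 1 – June 27, 2030: 88 days at 1.6% → €1063000 × 1.6% × 88/365 = €4100.5589
June 28 – October 12, 2030: 107 days at 2.95% → €1063000 × 2.95% × 107/365 = €9192.7658
October 13, 2030 – March 22, 2031: 161 days at 3.45% → €1063000 × 3.45% × 161/365 = €16176.5301
March 23 – March 31, 2031: 9 days at 3.35% → €1063000 × 3.35% × 9/365 = €878.0671
Total = €30347.9219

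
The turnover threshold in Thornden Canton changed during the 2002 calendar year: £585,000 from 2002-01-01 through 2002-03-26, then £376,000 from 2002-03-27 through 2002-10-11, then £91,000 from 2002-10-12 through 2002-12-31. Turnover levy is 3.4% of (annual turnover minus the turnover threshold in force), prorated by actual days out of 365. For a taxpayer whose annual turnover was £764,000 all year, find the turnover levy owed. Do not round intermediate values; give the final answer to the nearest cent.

£13,687.56

2002-01-01 to 2002-03-26: 85 days, exemption £585,000 → (£764,000 − £585,000) × 3.4% × 85/365 = £1,417.2877
2002-03-27 to 2002-10-11: 199 days, exemption £376,000 → (£764,000 − £376,000) × 3.4% × 199/365 = £7,192.3507
2002-10-12 to 2002-12-31: 81 days, exemption £91,000 → (£764,000 − £91,000) × 3.4% × 81/365 = £5,077.9233
Total = £13,687.5616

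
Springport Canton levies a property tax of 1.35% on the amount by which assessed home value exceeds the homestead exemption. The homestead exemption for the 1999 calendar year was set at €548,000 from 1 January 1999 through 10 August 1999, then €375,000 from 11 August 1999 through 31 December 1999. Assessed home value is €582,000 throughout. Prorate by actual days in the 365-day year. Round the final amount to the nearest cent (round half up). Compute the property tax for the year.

1 January – 10 August 1999: 222 days, exemption €548,000 → (€582,000 − €548,000) × 1.35% × 222/365 = €279.1726
11 August – 31 December 1999: 143 days, exemption €375,000 → (€582,000 − €375,000) × 1.35% × 143/365 = €1,094.8315
Total = €1,374.0041

€1,374.00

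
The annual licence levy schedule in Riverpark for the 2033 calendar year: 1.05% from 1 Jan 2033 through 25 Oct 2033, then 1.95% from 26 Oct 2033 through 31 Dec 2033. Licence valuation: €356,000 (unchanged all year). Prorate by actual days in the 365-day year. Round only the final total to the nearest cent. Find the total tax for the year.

1 Jan – 25 Oct 2033: 298 days at 1.05% → €356,000 × 1.05% × 298/365 = €3,051.8466
26 Oct – 31 Dec 2033: 67 days at 1.95% → €356,000 × 1.95% × 67/365 = €1,274.2849
Total = €4,326.1315

€4,326.13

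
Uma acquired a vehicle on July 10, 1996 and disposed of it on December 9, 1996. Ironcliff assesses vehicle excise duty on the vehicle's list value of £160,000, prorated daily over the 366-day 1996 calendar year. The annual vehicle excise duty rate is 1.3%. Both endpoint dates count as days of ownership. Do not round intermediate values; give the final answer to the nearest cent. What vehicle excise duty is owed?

£869.51

Days held (July 10 – December 9, 1996): 153 out of 366
Tax = £160,000 × 1.3% × 153/366 = £869.5082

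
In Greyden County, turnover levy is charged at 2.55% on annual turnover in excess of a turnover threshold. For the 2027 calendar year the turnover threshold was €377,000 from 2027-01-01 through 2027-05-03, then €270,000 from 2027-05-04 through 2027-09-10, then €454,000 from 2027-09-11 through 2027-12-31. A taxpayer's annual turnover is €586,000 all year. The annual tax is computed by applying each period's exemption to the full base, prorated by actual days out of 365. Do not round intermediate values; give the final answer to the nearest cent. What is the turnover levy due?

€5,698.80

2027-01-01 to 2027-05-03: 123 days, exemption €377,000 → (€586,000 − €377,000) × 2.55% × 123/365 = €1,795.9685
2027-05-04 to 2027-09-10: 130 days, exemption €270,000 → (€586,000 − €270,000) × 2.55% × 130/365 = €2,869.9726
2027-09-11 to 2027-12-31: 112 days, exemption €454,000 → (€586,000 − €454,000) × 2.55% × 112/365 = €1,032.8548
Total = €5,698.7959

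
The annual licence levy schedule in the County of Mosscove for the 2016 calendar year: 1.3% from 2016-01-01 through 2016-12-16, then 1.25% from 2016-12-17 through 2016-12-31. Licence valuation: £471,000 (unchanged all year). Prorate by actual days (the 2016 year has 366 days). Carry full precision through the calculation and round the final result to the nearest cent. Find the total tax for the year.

£6,113.35

2016-01-01 to 2016-12-16: 351 days at 1.3% → £471,000 × 1.3% × 351/366 = £5,872.0574
2016-12-17 to 2016-12-31: 15 days at 1.25% → £471,000 × 1.25% × 15/366 = £241.2910
Total = £6,113.3484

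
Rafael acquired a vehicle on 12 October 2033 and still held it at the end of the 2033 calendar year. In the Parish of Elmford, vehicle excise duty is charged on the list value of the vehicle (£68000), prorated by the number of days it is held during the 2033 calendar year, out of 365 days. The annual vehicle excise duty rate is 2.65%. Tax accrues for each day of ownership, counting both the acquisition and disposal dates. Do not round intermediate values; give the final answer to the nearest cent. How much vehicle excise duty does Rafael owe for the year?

£399.90

Days held (12 October – 31 December 2033): 81 out of 365
Tax = £68000 × 2.65% × 81/365 = £399.8959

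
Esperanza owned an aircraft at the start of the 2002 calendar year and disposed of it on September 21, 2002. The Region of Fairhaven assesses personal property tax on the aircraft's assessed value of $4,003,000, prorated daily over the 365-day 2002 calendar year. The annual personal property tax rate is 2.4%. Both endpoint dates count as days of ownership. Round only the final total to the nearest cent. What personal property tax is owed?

Days held (January 1 – September 21, 2002): 264 out of 365
Tax = $4,003,000 × 2.4% × 264/365 = $69,487.6932

$69,487.69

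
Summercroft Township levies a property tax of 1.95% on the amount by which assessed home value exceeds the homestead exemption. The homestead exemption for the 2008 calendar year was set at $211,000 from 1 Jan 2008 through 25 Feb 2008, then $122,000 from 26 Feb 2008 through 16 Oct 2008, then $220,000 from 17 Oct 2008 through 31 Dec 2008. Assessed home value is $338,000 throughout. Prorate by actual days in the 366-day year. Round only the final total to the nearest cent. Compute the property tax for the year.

$3,549.64

1 Jan – 25 Feb 2008: 56 days, exemption $211,000 → ($338,000 − $211,000) × 1.95% × 56/366 = $378.9180
26 Feb – 16 Oct 2008: 234 days, exemption $122,000 → ($338,000 − $122,000) × 1.95% × 234/366 = $2,692.9180
17 Oct – 31 Dec 2008: 76 days, exemption $220,000 → ($338,000 − $220,000) × 1.95% × 76/366 = $477.8033
Total = $3,549.6393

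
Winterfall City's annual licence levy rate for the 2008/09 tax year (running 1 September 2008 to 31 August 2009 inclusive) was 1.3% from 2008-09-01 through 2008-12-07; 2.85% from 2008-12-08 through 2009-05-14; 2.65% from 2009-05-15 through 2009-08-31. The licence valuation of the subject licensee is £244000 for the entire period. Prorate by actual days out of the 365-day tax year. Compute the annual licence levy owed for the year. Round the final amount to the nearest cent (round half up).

2008-09-01 to 2008-12-07: 98 days at 1.3% → £244000 × 1.3% × 98/365 = £851.6603
2008-12-08 to 2009-05-14: 158 days at 2.85% → £244000 × 2.85% × 158/365 = £3010.2247
2009-05-15 to 2009-08-31: 109 days at 2.65% → £244000 × 2.65% × 109/365 = £1930.9425
Total = £5792.8274

£5792.83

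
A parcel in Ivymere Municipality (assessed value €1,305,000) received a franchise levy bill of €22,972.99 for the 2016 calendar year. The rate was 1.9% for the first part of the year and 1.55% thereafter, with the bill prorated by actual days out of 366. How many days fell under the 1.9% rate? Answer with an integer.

Let d = days at the first rate; then 366 − d days at the second rate.
€1,305,000 × [1.9%·d + 1.55%·(366−d)] / 366 = €22,972.99
Solving gives d = 220, so the new rate took effect on 8 Aug 2016.

220 days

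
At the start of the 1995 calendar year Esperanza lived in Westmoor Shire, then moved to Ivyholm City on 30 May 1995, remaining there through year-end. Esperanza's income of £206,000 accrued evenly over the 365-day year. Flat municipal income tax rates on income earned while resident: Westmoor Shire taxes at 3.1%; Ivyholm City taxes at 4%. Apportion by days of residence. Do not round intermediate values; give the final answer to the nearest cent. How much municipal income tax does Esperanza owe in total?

£7,483.16

Westmoor Shire, 1 Jan – 29 May 1995: 149 days → £206,000 × 3.1% × 149/365 = £2,606.8877
Ivyholm City, 30 May – 31 Dec 1995: 216 days → £206,000 × 4% × 216/365 = £4,876.2740
Total = £7,483.1616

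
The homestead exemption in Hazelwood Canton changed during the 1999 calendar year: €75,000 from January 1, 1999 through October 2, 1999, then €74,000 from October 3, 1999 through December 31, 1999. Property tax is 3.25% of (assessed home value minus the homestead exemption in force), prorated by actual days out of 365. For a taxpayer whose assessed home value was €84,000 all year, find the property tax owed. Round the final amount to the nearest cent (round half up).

€300.51

January 1 – October 2, 1999: 275 days, exemption €75,000 → (€84,000 − €75,000) × 3.25% × 275/365 = €220.3767
October 3 – December 31, 1999: 90 days, exemption €74,000 → (€84,000 − €74,000) × 3.25% × 90/365 = €80.1370
Total = €300.5137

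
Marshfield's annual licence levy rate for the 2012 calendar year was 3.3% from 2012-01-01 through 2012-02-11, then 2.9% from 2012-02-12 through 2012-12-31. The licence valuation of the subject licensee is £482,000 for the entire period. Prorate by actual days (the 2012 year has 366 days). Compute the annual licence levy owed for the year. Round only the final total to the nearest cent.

2012-01-01 to 2012-02-11: 42 days at 3.3% → £482,000 × 3.3% × 42/366 = £1,825.2787
2012-02-12 to 2012-12-31: 324 days at 2.9% → £482,000 × 2.9% × 324/366 = £12,373.9672
Total = £14,199.2459

£14,199.25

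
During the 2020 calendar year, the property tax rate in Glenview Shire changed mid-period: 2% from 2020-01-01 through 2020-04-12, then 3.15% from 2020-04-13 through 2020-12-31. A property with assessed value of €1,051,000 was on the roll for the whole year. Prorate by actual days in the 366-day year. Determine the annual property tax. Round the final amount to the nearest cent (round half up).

€29,705.11

2020-01-01 to 2020-04-12: 103 days at 2% → €1,051,000 × 2% × 103/366 = €5,915.4645
2020-04-13 to 2020-12-31: 263 days at 3.15% → €1,051,000 × 3.15% × 263/366 = €23,789.6434
Total = €29,705.1079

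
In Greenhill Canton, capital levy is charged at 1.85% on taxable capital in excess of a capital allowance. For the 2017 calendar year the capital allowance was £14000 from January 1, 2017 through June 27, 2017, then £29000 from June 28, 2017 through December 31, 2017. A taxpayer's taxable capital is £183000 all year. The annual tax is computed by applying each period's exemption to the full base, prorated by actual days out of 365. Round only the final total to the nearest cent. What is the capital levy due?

£2984.33

January 1 – June 27, 2017: 178 days, exemption £14000 → (£183000 − £14000) × 1.85% × 178/365 = £1524.7041
June 28 – December 31, 2017: 187 days, exemption £29000 → (£183000 − £29000) × 1.85% × 187/365 = £1459.6247
Total = £2984.3288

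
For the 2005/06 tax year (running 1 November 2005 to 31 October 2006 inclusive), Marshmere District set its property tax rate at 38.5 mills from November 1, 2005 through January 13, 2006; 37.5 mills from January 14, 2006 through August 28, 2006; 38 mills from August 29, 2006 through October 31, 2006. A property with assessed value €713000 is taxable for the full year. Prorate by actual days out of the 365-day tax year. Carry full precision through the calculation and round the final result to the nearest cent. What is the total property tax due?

€26944.56

November 1, 2005 – January 13, 2006: 74 days at 38.5 mills → €713000 × 3.85% × 74/365 = €5565.3068
January 14 – August 28, 2006: 227 days at 37.5 mills → €713000 × 3.75% × 227/365 = €16628.5274
August 29 – October 31, 2006: 64 days at 38 mills → €713000 × 3.8% × 64/365 = €4750.7288
Total = €26944.5630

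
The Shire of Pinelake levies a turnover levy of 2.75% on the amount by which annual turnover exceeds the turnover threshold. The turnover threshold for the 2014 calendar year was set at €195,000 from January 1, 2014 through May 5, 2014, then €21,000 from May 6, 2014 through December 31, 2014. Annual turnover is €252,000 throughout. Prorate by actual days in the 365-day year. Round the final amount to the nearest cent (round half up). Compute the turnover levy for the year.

€4,713.80

January 1 – May 5, 2014: 125 days, exemption €195,000 → (€252,000 − €195,000) × 2.75% × 125/365 = €536.8151
May 6 – December 31, 2014: 240 days, exemption €21,000 → (€252,000 − €21,000) × 2.75% × 240/365 = €4,176.9863
Total = €4,713.8014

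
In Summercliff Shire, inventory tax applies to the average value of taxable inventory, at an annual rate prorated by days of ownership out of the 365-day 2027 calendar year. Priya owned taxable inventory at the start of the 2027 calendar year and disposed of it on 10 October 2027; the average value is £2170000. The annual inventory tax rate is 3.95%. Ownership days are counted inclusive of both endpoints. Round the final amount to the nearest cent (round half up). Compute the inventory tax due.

£66458.48

Days held (1 January – 10 October 2027): 283 out of 365
Tax = £2170000 × 3.95% × 283/365 = £66458.4795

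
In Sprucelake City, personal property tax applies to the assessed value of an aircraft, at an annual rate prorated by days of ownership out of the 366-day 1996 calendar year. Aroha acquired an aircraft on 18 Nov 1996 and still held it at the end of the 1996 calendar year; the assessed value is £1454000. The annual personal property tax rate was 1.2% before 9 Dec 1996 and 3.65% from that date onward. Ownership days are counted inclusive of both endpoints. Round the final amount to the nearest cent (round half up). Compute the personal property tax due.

£4336.18

18 Nov – 8 Dec 1996: 21 days at 1.2% → £1454000 × 1.2% × 21/366 = £1001.1148
9 Dec – 31 Dec 1996: 23 days at 3.65% → £1454000 × 3.65% × 23/366 = £3335.0628
Total = £4336.1776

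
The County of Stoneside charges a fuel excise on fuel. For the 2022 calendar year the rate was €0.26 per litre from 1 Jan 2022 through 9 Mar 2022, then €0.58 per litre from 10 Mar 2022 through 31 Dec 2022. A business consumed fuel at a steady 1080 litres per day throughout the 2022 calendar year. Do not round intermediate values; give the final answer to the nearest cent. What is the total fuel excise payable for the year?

€205,135.20

1 Jan – 9 Mar 2022: 68 days × 1080 litres/day = 73,440 litres at €0.26/litre → €19,094.40
10 Mar – 31 Dec 2022: 297 days × 1080 litres/day = 320,760 litres at €0.58/litre → €186,040.80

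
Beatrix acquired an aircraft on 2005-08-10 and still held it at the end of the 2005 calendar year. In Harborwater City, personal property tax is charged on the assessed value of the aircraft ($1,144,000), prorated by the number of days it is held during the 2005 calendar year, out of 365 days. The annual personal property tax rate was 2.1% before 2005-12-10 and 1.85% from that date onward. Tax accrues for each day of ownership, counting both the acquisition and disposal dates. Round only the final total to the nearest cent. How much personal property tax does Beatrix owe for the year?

$9,305.58

2005-08-10 to 2005-12-09: 122 days at 2.1% → $1,144,000 × 2.1% × 122/365 = $8,029.9397
2005-12-10 to 2005-12-31: 22 days at 1.85% → $1,144,000 × 1.85% × 22/365 = $1,275.6384
Total = $9,305.5781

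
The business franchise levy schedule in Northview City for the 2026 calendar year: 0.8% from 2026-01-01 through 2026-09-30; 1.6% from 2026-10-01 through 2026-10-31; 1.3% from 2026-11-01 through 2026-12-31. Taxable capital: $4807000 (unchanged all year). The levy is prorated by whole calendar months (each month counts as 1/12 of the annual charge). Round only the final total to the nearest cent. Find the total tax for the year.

2026-01-01 to 2026-09-30: 9 months at 0.8% → $4807000 × 0.8% × 9/12 = $28842.0000
2026-10-01 to 2026-10-31: 1 month at 1.6% → $4807000 × 1.6% × 1/12 = $6409.3333
2026-11-01 to 2026-12-31: 2 months at 1.3% → $4807000 × 1.3% × 2/12 = $10415.1667
Total = $45666.5000

$45666.50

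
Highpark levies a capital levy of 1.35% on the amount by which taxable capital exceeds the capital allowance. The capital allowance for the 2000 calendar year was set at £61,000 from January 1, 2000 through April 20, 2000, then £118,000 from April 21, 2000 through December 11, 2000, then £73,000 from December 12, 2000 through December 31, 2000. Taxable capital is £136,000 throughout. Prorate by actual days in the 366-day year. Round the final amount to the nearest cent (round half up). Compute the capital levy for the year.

£509.57

January 1 – April 20, 2000: 111 days, exemption £61,000 → (£136,000 − £61,000) × 1.35% × 111/366 = £307.0697
April 21 – December 11, 2000: 235 days, exemption £118,000 → (£136,000 − £118,000) × 1.35% × 235/366 = £156.0246
December 12 – December 31, 2000: 20 days, exemption £73,000 → (£136,000 − £73,000) × 1.35% × 20/366 = £46.4754
Total = £509.5697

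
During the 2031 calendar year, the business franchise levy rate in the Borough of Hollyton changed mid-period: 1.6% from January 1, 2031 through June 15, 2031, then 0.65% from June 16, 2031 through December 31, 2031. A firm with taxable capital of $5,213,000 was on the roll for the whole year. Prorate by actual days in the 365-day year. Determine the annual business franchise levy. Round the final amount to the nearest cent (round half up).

January 1 – June 15, 2031: 166 days at 1.6% → $5,213,000 × 1.6% × 166/365 = $37,933.5014
June 16 – December 31, 2031: 199 days at 0.65% → $5,213,000 × 0.65% × 199/365 = $18,474.0151
Total = $56,407.5164

$56,407.52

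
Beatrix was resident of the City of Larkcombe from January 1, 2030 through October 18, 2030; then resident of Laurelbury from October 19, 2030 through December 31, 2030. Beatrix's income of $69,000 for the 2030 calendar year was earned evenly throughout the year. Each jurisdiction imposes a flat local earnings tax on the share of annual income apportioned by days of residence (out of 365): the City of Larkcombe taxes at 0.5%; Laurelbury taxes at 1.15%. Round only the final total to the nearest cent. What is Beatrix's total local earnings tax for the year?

$435.93

The City of Larkcombe, January 1 – October 18, 2030: 291 days → $69,000 × 0.5% × 291/365 = $275.0548
Laurelbury, October 19 – December 31, 2030: 74 days → $69,000 × 1.15% × 74/365 = $160.8740
Total = $435.9288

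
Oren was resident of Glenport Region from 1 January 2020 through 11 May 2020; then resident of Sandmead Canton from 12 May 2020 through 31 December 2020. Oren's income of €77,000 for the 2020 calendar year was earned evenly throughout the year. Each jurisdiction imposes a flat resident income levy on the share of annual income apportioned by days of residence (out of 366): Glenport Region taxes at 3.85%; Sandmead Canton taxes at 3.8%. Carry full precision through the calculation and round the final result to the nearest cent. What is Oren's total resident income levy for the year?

Glenport Region, 1 January – 11 May 2020: 132 days → €77,000 × 3.85% × 132/366 = €1,069.1639
Sandmead Canton, 12 May – 31 December 2020: 234 days → €77,000 × 3.8% × 234/366 = €1,870.7213
Total = €2,939.8852

€2,939.89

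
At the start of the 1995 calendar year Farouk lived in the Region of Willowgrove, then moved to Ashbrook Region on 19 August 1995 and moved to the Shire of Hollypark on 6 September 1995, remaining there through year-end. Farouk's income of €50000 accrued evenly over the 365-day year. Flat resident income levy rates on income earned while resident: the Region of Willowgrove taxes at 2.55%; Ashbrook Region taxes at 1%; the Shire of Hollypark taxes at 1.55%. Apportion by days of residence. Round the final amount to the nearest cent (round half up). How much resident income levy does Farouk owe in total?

The Region of Willowgrove, 1 January – 18 August 1995: 230 days → €50000 × 2.55% × 230/365 = €803.4247
Ashbrook Region, 19 August – 5 September 1995: 18 days → €50000 × 1% × 18/365 = €24.6575
The Shire of Hollypark, 6 September – 31 December 1995: 117 days → €50000 × 1.55% × 117/365 = €248.4247
Total = €1076.5068

€1076.51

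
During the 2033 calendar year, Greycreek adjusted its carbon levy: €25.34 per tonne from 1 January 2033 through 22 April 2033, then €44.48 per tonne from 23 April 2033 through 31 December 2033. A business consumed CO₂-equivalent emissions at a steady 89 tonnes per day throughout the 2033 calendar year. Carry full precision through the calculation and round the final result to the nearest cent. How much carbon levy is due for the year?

€1,254,145.28

1 January – 22 April 2033: 112 days × 89 tonnes/day = 9,968 tonnes at €25.34/tonne → €252,589.12
23 April – 31 December 2033: 253 days × 89 tonnes/day = 22,517 tonnes at €44.48/tonne → €1,001,556.16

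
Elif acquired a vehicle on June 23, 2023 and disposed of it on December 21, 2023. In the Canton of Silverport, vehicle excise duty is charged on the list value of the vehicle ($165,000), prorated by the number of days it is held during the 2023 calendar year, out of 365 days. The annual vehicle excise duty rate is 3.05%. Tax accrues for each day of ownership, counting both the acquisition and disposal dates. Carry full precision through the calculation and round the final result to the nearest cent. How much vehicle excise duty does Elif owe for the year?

$2,509.36

Days held (June 23 – December 21, 2023): 182 out of 365
Tax = $165,000 × 3.05% × 182/365 = $2,509.3562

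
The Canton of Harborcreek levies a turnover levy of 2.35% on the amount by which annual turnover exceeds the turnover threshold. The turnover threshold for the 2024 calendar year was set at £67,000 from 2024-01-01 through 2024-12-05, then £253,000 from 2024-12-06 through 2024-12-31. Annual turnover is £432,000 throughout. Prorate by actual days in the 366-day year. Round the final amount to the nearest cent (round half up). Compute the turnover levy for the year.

£8,266.99

2024-01-01 to 2024-12-05: 340 days, exemption £67,000 → (£432,000 − £67,000) × 2.35% × 340/366 = £7,968.1694
2024-12-06 to 2024-12-31: 26 days, exemption £253,000 → (£432,000 − £253,000) × 2.35% × 26/366 = £298.8224
Total = £8,266.9918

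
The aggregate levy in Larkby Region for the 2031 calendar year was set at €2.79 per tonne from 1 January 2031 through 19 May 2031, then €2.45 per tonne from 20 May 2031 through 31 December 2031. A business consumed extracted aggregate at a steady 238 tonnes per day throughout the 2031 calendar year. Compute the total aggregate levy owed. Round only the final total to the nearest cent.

€224,079.38

1 January – 19 May 2031: 139 days × 238 tonnes/day = 33,082 tonnes at €2.79/tonne → €92,298.78
20 May – 31 December 2031: 226 days × 238 tonnes/day = 53,788 tonnes at €2.45/tonne → €131,780.60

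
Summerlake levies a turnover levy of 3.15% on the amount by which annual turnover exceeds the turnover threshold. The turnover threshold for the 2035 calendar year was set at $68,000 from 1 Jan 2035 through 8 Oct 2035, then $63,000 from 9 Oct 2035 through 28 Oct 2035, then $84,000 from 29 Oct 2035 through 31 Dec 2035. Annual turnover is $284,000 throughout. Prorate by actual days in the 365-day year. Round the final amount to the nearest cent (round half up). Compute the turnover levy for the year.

1 Jan – 8 Oct 2035: 281 days, exemption $68,000 → ($284,000 − $68,000) × 3.15% × 281/365 = $5,238.1479
9 Oct – 28 Oct 2035: 20 days, exemption $63,000 → ($284,000 − $63,000) × 3.15% × 20/365 = $381.4521
29 Oct – 31 Dec 2035: 64 days, exemption $84,000 → ($284,000 − $84,000) × 3.15% × 64/365 = $1,104.6575
Total = $6,724.2575

$6,724.26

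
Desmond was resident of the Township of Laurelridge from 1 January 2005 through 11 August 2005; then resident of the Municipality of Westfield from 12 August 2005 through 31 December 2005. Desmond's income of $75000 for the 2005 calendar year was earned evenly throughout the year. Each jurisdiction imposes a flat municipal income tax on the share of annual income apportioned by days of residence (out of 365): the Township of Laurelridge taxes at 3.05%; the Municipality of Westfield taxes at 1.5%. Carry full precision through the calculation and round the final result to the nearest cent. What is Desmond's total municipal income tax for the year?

The Township of Laurelridge, 1 January – 11 August 2005: 223 days → $75000 × 3.05% × 223/365 = $1397.5685
The Municipality of Westfield, 12 August – 31 December 2005: 142 days → $75000 × 1.5% × 142/365 = $437.6712
Total = $1835.2397

$1835.24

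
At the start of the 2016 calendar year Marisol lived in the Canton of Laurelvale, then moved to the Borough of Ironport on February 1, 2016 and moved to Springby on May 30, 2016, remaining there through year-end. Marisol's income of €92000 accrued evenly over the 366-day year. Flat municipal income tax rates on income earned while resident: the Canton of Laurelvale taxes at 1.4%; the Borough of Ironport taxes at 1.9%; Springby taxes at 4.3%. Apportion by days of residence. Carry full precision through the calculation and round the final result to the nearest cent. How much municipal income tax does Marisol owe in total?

€3012.12

The Canton of Laurelvale, January 1 – January 31, 2016: 31 days → €92000 × 1.4% × 31/366 = €109.0929
The Borough of Ironport, February 1 – May 29, 2016: 119 days → €92000 × 1.9% × 119/366 = €568.3388
Springby, May 30 – December 31, 2016: 216 days → €92000 × 4.3% × 216/366 = €2334.6885
Total = €3012.1202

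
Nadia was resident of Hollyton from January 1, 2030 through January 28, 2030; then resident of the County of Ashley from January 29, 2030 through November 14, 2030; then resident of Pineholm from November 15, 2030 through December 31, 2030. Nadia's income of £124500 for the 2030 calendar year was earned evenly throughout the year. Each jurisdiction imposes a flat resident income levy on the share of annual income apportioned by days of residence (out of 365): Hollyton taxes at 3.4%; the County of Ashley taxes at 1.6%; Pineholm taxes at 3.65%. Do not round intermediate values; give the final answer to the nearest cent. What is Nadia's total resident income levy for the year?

Hollyton, January 1 – January 28, 2030: 28 days → £124500 × 3.4% × 28/365 = £324.7233
The County of Ashley, January 29 – November 14, 2030: 290 days → £124500 × 1.6% × 290/365 = £1582.6849
Pineholm, November 15 – December 31, 2030: 47 days → £124500 × 3.65% × 47/365 = £585.1500
Total = £2492.5582

£2492.56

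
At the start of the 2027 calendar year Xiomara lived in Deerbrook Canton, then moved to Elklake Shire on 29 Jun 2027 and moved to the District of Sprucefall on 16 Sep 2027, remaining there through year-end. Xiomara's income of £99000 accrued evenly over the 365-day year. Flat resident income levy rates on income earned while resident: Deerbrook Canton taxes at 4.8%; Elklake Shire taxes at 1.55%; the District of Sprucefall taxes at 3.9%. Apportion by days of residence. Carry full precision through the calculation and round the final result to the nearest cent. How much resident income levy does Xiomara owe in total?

Deerbrook Canton, 1 Jan – 28 Jun 2027: 179 days → £99000 × 4.8% × 179/365 = £2330.4329
Elklake Shire, 29 Jun – 15 Sep 2027: 79 days → £99000 × 1.55% × 79/365 = £332.1247
The District of Sprucefall, 16 Sep – 31 Dec 2027: 107 days → £99000 × 3.9% × 107/365 = £1131.8548
Total = £3794.4123

£3794.41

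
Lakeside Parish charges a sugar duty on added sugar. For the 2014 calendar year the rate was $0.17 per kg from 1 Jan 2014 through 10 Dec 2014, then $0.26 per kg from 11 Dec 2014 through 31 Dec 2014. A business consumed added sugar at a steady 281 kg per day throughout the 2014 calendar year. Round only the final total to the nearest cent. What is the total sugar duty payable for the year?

$17,967.14

1 Jan – 10 Dec 2014: 344 days × 281 kg/day = 96,664 kg at $0.17/kg → $16,432.88
11 Dec – 31 Dec 2014: 21 days × 281 kg/day = 5,901 kg at $0.26/kg → $1,534.26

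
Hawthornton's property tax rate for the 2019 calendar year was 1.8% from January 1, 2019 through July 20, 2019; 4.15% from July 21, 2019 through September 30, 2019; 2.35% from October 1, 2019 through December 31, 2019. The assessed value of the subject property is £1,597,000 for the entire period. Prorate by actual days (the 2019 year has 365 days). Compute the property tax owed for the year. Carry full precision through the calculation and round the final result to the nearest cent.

January 1 – July 20, 2019: 201 days at 1.8% → £1,597,000 × 1.8% × 201/365 = £15,829.9890
July 21 – September 30, 2019: 72 days at 4.15% → £1,597,000 × 4.15% × 72/365 = £13,073.5233
October 1 – December 31, 2019: 92 days at 2.35% → £1,597,000 × 2.35% × 92/365 = £9,459.4904
Total = £38,363.0027

£38,363.00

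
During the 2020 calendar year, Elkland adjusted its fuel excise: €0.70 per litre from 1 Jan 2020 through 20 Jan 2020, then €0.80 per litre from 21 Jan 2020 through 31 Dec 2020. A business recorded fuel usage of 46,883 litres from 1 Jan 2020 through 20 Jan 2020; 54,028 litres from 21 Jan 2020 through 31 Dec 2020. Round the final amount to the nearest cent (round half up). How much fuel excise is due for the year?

€76040.50

1 Jan – 20 Jan 2020: 46,883 litres at €0.70/litre → €32818.10
21 Jan – 31 Dec 2020: 54,028 litres at €0.80/litre → €43222.40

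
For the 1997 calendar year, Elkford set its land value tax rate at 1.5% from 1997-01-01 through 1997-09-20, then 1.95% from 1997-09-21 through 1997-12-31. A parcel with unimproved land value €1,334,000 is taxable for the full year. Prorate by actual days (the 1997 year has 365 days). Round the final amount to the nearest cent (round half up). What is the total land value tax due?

€21,687.55

1997-01-01 to 1997-09-20: 263 days at 1.5% → €1,334,000 × 1.5% × 263/365 = €14,418.1644
1997-09-21 to 1997-12-31: 102 days at 1.95% → €1,334,000 × 1.95% × 102/365 = €7,269.3863
Total = €21,687.5507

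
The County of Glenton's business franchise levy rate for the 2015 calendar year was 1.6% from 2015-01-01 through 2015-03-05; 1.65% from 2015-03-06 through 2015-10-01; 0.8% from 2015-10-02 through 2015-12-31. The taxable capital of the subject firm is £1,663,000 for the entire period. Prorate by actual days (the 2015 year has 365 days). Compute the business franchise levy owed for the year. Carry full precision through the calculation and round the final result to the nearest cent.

£23,769.51

2015-01-01 to 2015-03-05: 64 days at 1.6% → £1,663,000 × 1.6% × 64/365 = £4,665.5123
2015-03-06 to 2015-10-01: 210 days at 1.65% → £1,663,000 × 1.65% × 210/365 = £15,787.1096
2015-10-02 to 2015-12-31: 91 days at 0.8% → £1,663,000 × 0.8% × 91/365 = £3,316.8877
Total = £23,769.5096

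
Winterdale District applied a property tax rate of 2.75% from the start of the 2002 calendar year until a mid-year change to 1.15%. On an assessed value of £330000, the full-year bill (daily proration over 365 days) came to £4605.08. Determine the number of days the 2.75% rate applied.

56 days

Let d = days at the first rate; then 365 − d days at the second rate.
£330000 × [2.75%·d + 1.15%·(365−d)] / 365 = £4605.08
Solving gives d = 56, so the new rate took effect on February 26, 2002.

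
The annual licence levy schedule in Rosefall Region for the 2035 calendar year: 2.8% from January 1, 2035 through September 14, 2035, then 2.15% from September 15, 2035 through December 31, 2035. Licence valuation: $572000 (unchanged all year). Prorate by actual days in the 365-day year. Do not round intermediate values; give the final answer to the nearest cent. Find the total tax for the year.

January 1 – September 14, 2035: 257 days at 2.8% → $572000 × 2.8% × 257/365 = $11277.0192
September 15 – December 31, 2035: 108 days at 2.15% → $572000 × 2.15% × 108/365 = $3638.8603
Total = $14915.8795

$14915.88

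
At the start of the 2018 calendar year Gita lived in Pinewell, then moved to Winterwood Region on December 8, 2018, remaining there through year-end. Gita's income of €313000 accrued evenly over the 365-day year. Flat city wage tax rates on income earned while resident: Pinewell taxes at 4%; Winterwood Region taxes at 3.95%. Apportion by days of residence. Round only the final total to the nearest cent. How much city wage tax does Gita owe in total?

€12509.71

Pinewell, January 1 – December 7, 2018: 341 days → €313000 × 4% × 341/365 = €11696.7671
Winterwood Region, December 8 – December 31, 2018: 24 days → €313000 × 3.95% × 24/365 = €812.9425
Total = €12509.7096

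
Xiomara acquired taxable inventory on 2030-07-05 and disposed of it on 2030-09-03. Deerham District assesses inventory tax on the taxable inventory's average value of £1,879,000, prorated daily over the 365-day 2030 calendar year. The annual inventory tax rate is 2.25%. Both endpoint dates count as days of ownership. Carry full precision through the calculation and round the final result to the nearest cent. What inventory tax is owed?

£7,065.55

Days held (2030-07-05 to 2030-09-03): 61 out of 365
Tax = £1,879,000 × 2.25% × 61/365 = £7,065.5548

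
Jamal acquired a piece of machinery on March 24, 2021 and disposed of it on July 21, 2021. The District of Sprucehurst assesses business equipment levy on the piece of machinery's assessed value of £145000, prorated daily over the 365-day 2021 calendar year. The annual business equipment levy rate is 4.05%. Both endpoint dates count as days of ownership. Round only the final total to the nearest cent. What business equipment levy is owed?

£1930.68

Days held (March 24 – July 21, 2021): 120 out of 365
Tax = £145000 × 4.05% × 120/365 = £1930.6849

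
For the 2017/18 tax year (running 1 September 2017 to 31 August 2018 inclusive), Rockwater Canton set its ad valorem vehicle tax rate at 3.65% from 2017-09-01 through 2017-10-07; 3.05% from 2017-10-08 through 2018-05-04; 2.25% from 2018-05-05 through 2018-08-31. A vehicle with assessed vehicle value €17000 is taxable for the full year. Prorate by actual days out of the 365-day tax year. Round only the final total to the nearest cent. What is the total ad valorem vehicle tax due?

€484.50

2017-09-01 to 2017-10-07: 37 days at 3.65% → €17000 × 3.65% × 37/365 = €62.9000
2017-10-08 to 2018-05-04: 209 days at 3.05% → €17000 × 3.05% × 209/365 = €296.8945
2018-05-05 to 2018-08-31: 119 days at 2.25% → €17000 × 2.25% × 119/365 = €124.7055
Total = €484.5000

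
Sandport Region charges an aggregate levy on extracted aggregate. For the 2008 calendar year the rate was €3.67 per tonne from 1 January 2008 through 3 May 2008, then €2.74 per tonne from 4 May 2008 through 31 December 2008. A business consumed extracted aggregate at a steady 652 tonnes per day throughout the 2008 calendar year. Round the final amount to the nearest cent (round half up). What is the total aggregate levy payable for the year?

€729040.32

1 January – 3 May 2008: 124 days × 652 tonnes/day = 80,848 tonnes at €3.67/tonne → €296712.16
4 May – 31 December 2008: 242 days × 652 tonnes/day = 157,784 tonnes at €2.74/tonne → €432328.16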